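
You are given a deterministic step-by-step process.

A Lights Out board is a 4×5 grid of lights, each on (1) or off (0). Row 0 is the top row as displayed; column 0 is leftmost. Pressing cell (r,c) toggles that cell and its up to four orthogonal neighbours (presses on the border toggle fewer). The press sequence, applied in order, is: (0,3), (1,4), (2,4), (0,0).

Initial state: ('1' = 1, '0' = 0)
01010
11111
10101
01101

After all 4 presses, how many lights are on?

12

step 0: 01010
11111
10101
01101
step 1: 01101
11101
10101
01101
step 2: 01100
11110
10100
01101
step 3: 01100
11111
10111
01100
step 4: 10100
01111
10111
01100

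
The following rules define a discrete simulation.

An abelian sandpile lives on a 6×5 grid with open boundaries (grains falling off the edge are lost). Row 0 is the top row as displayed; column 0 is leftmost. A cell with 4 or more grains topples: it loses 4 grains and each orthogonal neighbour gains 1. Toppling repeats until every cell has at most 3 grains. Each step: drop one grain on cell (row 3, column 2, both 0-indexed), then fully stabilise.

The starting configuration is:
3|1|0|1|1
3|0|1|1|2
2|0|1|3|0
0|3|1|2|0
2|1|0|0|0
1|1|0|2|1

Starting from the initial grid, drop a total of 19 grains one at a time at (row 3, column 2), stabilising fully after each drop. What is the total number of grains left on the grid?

k=0  3|1|0|1|1
3|0|1|1|2
2|0|1|3|0
0|3|1|2|0
2|1|0|0|0
1|1|0|2|1
k=1  3|1|0|1|1
3|0|1|1|2
2|0|1|3|0
0|3|2|2|0
2|1|0|0|0
1|1|0|2|1
k=2  3|1|0|1|1
3|0|1|1|2
2|0|1|3|0
0|3|3|2|0
2|1|0|0|0
1|1|0|2|1
k=3  3|1|0|1|1
3|0|1|1|2
2|1|2|3|0
1|0|1|3|0
2|2|1|0|0
1|1|0|2|1
k=4  3|1|0|1|1
3|0|1|1|2
2|1|2|3|0
1|0|2|3|0
2|2|1|0|0
1|1|0|2|1
k=5  3|1|0|1|1
3|0|1|1|2
2|1|2|3|0
1|0|3|3|0
2|2|1|0|0
1|1|0|2|1
k=6  3|1|0|1|1
3|0|2|2|2
2|2|0|1|1
1|1|2|1|1
2|2|2|1|0
1|1|0|2|1
k=7  3|1|0|1|1
3|0|2|2|2
2|2|0|1|1
1|1|3|1|1
2|2|2|1|0
1|1|0|2|1
k=8  3|1|0|1|1
3|0|2|2|2
2|2|1|1|1
1|2|0|2|1
2|2|3|1|0
1|1|0|2|1
k=9  3|1|0|1|1
3|0|2|2|2
2|2|1|1|1
1|2|1|2|1
2|2|3|1|0
1|1|0|2|1
k=10  3|1|0|1|1
3|0|2|2|2
2|2|1|1|1
1|2|2|2|1
2|2|3|1|0
1|1|0|2|1
k=11  3|1|0|1|1
3|0|2|2|2
2|2|1|1|1
1|2|3|2|1
2|2|3|1|0
1|1|0|2|1
k=12  3|1|0|1|1
3|0|2|2|2
2|2|2|1|1
1|3|1|3|1
2|3|0|2|0
1|1|1|2|1
k=13  3|1|0|1|1
3|0|2|2|2
2|2|2|1|1
1|3|2|3|1
2|3|0|2|0
1|1|1|2|1
k=14  3|1|0|1|1
3|0|2|2|2
2|2|2|1|1
1|3|3|3|1
2|3|0|2|0
1|1|1|2|1
k=15  3|1|0|1|1
3|0|2|2|2
2|3|3|2|1
2|1|2|0|2
3|0|2|3|0
1|2|1|2|1
k=16  3|1|0|1|1
3|0|2|2|2
2|3|3|2|1
2|1|3|0|2
3|0|2|3|0
1|2|1|2|1
k=17  3|1|0|1|1
3|1|3|2|2
3|0|1|3|1
2|3|1|1|2
3|0|3|3|0
1|2|1|2|1
k=18  3|1|0|1|1
3|1|3|2|2
3|0|1|3|1
2|3|2|1|2
3|0|3|3|0
1|2|1|2|1
k=19  3|1|0|1|1
3|1|3|2|2
3|0|1|3|1
2|3|3|1|2
3|0|3|3|0
1|2|1|2|1

52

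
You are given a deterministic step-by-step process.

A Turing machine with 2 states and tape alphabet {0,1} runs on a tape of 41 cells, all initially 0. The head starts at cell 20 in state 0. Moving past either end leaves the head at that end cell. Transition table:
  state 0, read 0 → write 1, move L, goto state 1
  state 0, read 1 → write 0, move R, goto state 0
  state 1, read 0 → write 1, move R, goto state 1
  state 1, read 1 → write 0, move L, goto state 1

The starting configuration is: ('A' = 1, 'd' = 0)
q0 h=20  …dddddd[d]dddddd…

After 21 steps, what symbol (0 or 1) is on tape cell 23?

step 0: q0 h=20  …dddddd[d]dddddd…
step 1: q1 h=19  …dddddd[d]Addddd…
step 2: q1 h=20  …dddddA[A]dddddd…
step 3: q1 h=19  …dddddd[A]dddddd…
step 4: q1 h=18  …dddddd[d]dddddd…
step 5: q1 h=19  …dddddA[d]dddddd…
step 6: q1 h=20  …ddddAA[d]dddddd…
step 7: q1 h=21  …dddAAA[d]dddddd…
step 8: q1 h=22  …ddAAAA[d]dddddd…
step 9: q1 h=23  …dAAAAA[d]dddddd…
step 10: q1 h=24  …AAAAAA[d]dddddd…
step 11: q1 h=25  …AAAAAA[d]dddddd…
step 12: q1 h=26  …AAAAAA[d]dddddd…
step 13: q1 h=27  …AAAAAA[d]dddddd…
step 14: q1 h=28  …AAAAAA[d]dddddd…
step 15: q1 h=29  …AAAAAA[d]dddddd…
step 16: q1 h=30  …AAAAAA[d]dddddd…
step 17: q1 h=31  …AAAAAA[d]dddddd…
step 18: q1 h=32  …AAAAAA[d]dddddd…
step 19: q1 h=33  …AAAAAA[d]dddddd…
step 20: q1 h=34  …AAAAAA[d]dddddd|
step 21: q1 h=35  …AAAAAA[d]ddddd|

1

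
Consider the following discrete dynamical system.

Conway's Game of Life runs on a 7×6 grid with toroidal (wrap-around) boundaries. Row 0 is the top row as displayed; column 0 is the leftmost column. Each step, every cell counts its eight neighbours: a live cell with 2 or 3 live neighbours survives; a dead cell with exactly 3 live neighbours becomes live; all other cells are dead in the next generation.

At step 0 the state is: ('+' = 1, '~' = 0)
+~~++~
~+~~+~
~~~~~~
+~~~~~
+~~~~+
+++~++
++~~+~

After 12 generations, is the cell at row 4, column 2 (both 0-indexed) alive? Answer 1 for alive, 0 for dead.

0) +~~++~
~+~~+~
~~~~~~
+~~~~~
+~~~~+
+++~++
++~~+~
1) +~+++~
~~~+++
~~~~~~
+~~~~+
~~~~+~
~~+++~
~~~~~~
2) ~~+~~~
~~+~~+
+~~~~~
~~~~~+
~~~~+~
~~~++~
~+~~~+
3) +++~~~
~+~~~~
+~~~~+
~~~~~+
~~~+++
~~~+++
~~+++~
4) +~~~~~
~~+~~+
+~~~~+
~~~~~~
+~~+~~
~~~~~~
+~~~~~
5) ++~~~+
~+~~~+
+~~~~+
+~~~~+
~~~~~~
~~~~~~
~~~~~~
6) ~+~~~+
~+~~+~
~+~~+~
+~~~~+
~~~~~~
~~~~~~
+~~~~~
7) ~+~~~+
~++~++
~+~~+~
+~~~~+
~~~~~~
~~~~~~
+~~~~~
8) ~++~++
~+++++
~++++~
+~~~~+
~~~~~~
~~~~~~
+~~~~~
9) ~~~~~~
~~~~~~
~~~~~~
++++++
~~~~~~
~~~~~~
++~~~+
10) +~~~~~
~~~~~~
++++++
++++++
++++++
+~~~~~
+~~~~~
11) ~~~~~~
~~+++~
~~~~~~
~~~~~~
~~~~~~
~~+++~
++~~~+
12) ++++++
~~~+~~
~~~+~~
~~~~~~
~~~+~~
++++++
++++++

0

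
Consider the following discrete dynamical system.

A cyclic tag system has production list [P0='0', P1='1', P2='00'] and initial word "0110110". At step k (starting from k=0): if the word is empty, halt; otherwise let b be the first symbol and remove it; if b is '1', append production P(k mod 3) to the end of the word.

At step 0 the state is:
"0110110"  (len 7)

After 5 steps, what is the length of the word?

gen 0: "0110110"  (len 7)
gen 1: "110110"  (len 6)
gen 2: "101101"  (len 6)
gen 3: "0110100"  (len 7)
gen 4: "110100"  (len 6)
gen 5: "101001"  (len 6)

6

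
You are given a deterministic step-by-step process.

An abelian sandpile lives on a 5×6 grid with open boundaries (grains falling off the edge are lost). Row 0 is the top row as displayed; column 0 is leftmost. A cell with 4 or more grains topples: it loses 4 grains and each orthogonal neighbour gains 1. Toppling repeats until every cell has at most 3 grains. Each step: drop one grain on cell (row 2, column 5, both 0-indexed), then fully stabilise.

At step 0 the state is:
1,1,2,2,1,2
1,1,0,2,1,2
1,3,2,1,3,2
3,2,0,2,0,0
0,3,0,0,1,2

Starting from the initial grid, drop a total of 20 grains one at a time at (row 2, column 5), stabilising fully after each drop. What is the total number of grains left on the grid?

step 0: 1,1,2,2,1,2
1,1,0,2,1,2
1,3,2,1,3,2
3,2,0,2,0,0
0,3,0,0,1,2
step 1: 1,1,2,2,1,2
1,1,0,2,1,2
1,3,2,1,3,3
3,2,0,2,0,0
0,3,0,0,1,2
step 2: 1,1,2,2,1,2
1,1,0,2,2,3
1,3,2,2,0,1
3,2,0,2,1,1
0,3,0,0,1,2
step 3: 1,1,2,2,1,2
1,1,0,2,2,3
1,3,2,2,0,2
3,2,0,2,1,1
0,3,0,0,1,2
step 4: 1,1,2,2,1,2
1,1,0,2,2,3
1,3,2,2,0,3
3,2,0,2,1,1
0,3,0,0,1,2
step 5: 1,1,2,2,1,3
1,1,0,2,3,0
1,3,2,2,1,1
3,2,0,2,1,2
0,3,0,0,1,2
step 6: 1,1,2,2,1,3
1,1,0,2,3,0
1,3,2,2,1,2
3,2,0,2,1,2
0,3,0,0,1,2
step 7: 1,1,2,2,1,3
1,1,0,2,3,0
1,3,2,2,1,3
3,2,0,2,1,2
0,3,0,0,1,2
step 8: 1,1,2,2,1,3
1,1,0,2,3,1
1,3,2,2,2,0
3,2,0,2,1,3
0,3,0,0,1,2
step 9: 1,1,2,2,1,3
1,1,0,2,3,1
1,3,2,2,2,1
3,2,0,2,1,3
0,3,0,0,1,2
step 10: 1,1,2,2,1,3
1,1,0,2,3,1
1,3,2,2,2,2
3,2,0,2,1,3
0,3,0,0,1,2
step 11: 1,1,2,2,1,3
1,1,0,2,3,1
1,3,2,2,2,3
3,2,0,2,1,3
0,3,0,0,1,2
step 12: 1,1,2,2,1,3
1,1,0,2,3,2
1,3,2,2,3,1
3,2,0,2,2,0
0,3,0,0,1,3
step 13: 1,1,2,2,1,3
1,1,0,2,3,2
1,3,2,2,3,2
3,2,0,2,2,0
0,3,0,0,1,3
step 14: 1,1,2,2,1,3
1,1,0,2,3,2
1,3,2,2,3,3
3,2,0,2,2,0
0,3,0,0,1,3
step 15: 1,1,2,2,3,0
1,1,0,3,1,1
1,3,2,3,1,2
3,2,0,2,3,1
0,3,0,0,1,3
step 16: 1,1,2,2,3,0
1,1,0,3,1,1
1,3,2,3,1,3
3,2,0,2,3,1
0,3,0,0,1,3
step 17: 1,1,2,2,3,0
1,1,0,3,1,2
1,3,2,3,2,0
3,2,0,2,3,2
0,3,0,0,1,3
step 18: 1,1,2,2,3,0
1,1,0,3,1,2
1,3,2,3,2,1
3,2,0,2,3,2
0,3,0,0,1,3
step 19: 1,1,2,2,3,0
1,1,0,3,1,2
1,3,2,3,2,2
3,2,0,2,3,2
0,3,0,0,1,3
step 20: 1,1,2,2,3,0
1,1,0,3,1,2
1,3,2,3,2,3
3,2,0,2,3,2
0,3,0,0,1,3

50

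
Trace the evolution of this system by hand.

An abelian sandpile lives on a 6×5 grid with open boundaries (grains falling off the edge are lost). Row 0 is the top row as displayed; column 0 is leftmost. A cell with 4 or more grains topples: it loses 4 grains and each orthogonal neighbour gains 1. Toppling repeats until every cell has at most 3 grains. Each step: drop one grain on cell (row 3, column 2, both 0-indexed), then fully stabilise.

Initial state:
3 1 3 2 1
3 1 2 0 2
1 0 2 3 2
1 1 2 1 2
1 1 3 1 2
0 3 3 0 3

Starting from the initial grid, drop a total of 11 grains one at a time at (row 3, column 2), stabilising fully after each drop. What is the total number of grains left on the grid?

t=0: 3 1 3 2 1
3 1 2 0 2
1 0 2 3 2
1 1 2 1 2
1 1 3 1 2
0 3 3 0 3
t=1: 3 1 3 2 1
3 1 2 0 2
1 0 2 3 2
1 1 3 1 2
1 1 3 1 2
0 3 3 0 3
t=2: 3 1 3 2 1
3 1 2 0 2
1 0 3 3 2
1 2 1 2 2
1 3 1 2 2
1 0 1 1 3
t=3: 3 1 3 2 1
3 1 2 0 2
1 0 3 3 2
1 2 2 2 2
1 3 1 2 2
1 0 1 1 3
t=4: 3 1 3 2 1
3 1 2 0 2
1 0 3 3 2
1 2 3 2 2
1 3 1 2 2
1 0 1 1 3
t=5: 3 1 3 2 1
3 1 3 1 2
1 1 1 1 3
1 3 2 0 3
1 3 2 3 2
1 0 1 1 3
t=6: 3 1 3 2 1
3 1 3 1 2
1 1 1 1 3
1 3 3 0 3
1 3 2 3 2
1 0 1 1 3
t=7: 3 1 3 2 1
3 1 3 1 2
1 2 2 1 3
2 1 2 2 3
2 1 1 0 3
1 1 2 2 3
t=8: 3 1 3 2 1
3 1 3 1 2
1 2 2 1 3
2 1 3 2 3
2 1 1 0 3
1 1 2 2 3
t=9: 3 1 3 2 1
3 1 3 1 2
1 2 3 1 3
2 2 0 3 3
2 1 2 0 3
1 1 2 2 3
t=10: 3 1 3 2 1
3 1 3 1 2
1 2 3 1 3
2 2 1 3 3
2 1 2 0 3
1 1 2 2 3
t=11: 3 1 3 2 1
3 1 3 1 2
1 2 3 1 3
2 2 2 3 3
2 1 2 0 3
1 1 2 2 3

59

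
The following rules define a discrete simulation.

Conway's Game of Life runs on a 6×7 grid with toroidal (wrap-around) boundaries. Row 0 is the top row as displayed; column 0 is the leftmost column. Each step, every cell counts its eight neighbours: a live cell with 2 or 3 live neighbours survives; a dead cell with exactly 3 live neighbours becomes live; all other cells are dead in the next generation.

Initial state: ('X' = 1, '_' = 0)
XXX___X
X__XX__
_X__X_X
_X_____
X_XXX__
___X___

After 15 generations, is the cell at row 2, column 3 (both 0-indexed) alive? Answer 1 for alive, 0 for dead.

0

gen 0: XXX___X
X__XX__
_X__X_X
_X_____
X_XXX__
___X___
gen 1: XXX_X_X
___XX__
_XXXXX_
_X__XX_
_XXXX__
____X_X
gen 2: XXX_X_X
______X
_X_____
X______
XXX____
____X_X
gen 3: _X_X__X
__X__XX
X______
X_X____
XX____X
______X
gen 4: __X___X
_XX__XX
X______
_______
_X____X
_XX__XX
gen 5: ___X___
_XX__XX
XX____X
X______
_XX__XX
_XX__XX
gen 6: ___XX__
_XX__XX
__X__X_
__X__X_
__X__X_
_X_XXXX
gen 7: _X_____
_XX__XX
__XXXX_
_XXXXXX
_XX____
______X
gen 8: _XX__XX
XX___XX
_______
X_____X
_X__X_X
XXX____
gen 9: _____X_
_XX__X_
_X___X_
X____XX
__X__XX
___X___
gen 10: __X_X__
_XX_XXX
_XX_XX_
XX__X__
X___XX_
____XXX
gen 11: XXX____
X_____X
_______
X_X____
XX_X___
______X
gen 12: _X_____
X_____X
XX____X
X_X____
XXX___X
______X
gen 13: ______X
______X
_______
__X____
__X___X
__X___X
gen 14: X____XX
_______
_______
_______
_XXX___
X____XX
gen 15: X____X_
______X
_______
__X____
XXX___X
__X_XX_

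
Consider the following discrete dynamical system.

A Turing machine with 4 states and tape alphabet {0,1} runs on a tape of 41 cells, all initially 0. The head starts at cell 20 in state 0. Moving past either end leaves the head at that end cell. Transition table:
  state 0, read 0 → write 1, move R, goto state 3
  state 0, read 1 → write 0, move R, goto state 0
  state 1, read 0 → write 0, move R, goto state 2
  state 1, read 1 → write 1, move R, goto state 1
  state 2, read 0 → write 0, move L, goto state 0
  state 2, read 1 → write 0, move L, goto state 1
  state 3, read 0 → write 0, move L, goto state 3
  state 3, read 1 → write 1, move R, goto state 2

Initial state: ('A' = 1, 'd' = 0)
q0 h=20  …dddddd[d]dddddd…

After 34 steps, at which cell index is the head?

26

0) q0 h=20  …dddddd[d]dddddd…
1) q3 h=21  …dddddA[d]dddddd…
2) q3 h=20  …dddddd[A]dddddd…
3) q2 h=21  …dddddA[d]dddddd…
4) q0 h=20  …dddddd[A]dddddd…
5) q0 h=21  …dddddd[d]dddddd…
6) q3 h=22  …dddddA[d]dddddd…
7) q3 h=21  …dddddd[A]dddddd…
8) q2 h=22  …dddddA[d]dddddd…
9) q0 h=21  …dddddd[A]dddddd…
10) q0 h=22  …dddddd[d]dddddd…
11) q3 h=23  …dddddA[d]dddddd…
12) q3 h=22  …dddddd[A]dddddd…
13) q2 h=23  …dddddA[d]dddddd…
14) q0 h=22  …dddddd[A]dddddd…
15) q0 h=23  …dddddd[d]dddddd…
16) q3 h=24  …dddddA[d]dddddd…
17) q3 h=23  …dddddd[A]dddddd…
18) q2 h=24  …dddddA[d]dddddd…
19) q0 h=23  …dddddd[A]dddddd…
20) q0 h=24  …dddddd[d]dddddd…
21) q3 h=25  …dddddA[d]dddddd…
22) q3 h=24  …dddddd[A]dddddd…
23) q2 h=25  …dddddA[d]dddddd…
24) q0 h=24  …dddddd[A]dddddd…
25) q0 h=25  …dddddd[d]dddddd…
26) q3 h=26  …dddddA[d]dddddd…
27) q3 h=25  …dddddd[A]dddddd…
28) q2 h=26  …dddddA[d]dddddd…
29) q0 h=25  …dddddd[A]dddddd…
30) q0 h=26  …dddddd[d]dddddd…
31) q3 h=27  …dddddA[d]dddddd…
32) q3 h=26  …dddddd[A]dddddd…
33) q2 h=27  …dddddA[d]dddddd…
34) q0 h=26  …dddddd[A]dddddd…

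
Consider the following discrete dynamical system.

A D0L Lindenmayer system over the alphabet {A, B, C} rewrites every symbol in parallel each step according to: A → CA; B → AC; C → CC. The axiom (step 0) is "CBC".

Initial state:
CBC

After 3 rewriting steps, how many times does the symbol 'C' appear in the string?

k=0  CBC
k=1  CCACCC
k=2  CCCCCACCCCCC
k=3  CCCCCCCCCCCACCCCCCCCCCCC

23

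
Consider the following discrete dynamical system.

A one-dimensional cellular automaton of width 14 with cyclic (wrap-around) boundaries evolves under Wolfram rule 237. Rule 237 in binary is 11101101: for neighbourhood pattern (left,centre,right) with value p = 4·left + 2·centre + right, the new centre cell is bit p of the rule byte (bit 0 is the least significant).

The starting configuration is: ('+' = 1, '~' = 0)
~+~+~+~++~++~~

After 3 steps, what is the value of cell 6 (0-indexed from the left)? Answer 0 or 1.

1

gen 0: ~+~+~+~++~++~~
gen 1: ~+++++++++++~+
gen 2: ++++++++++++++
gen 3: ++++++++++++++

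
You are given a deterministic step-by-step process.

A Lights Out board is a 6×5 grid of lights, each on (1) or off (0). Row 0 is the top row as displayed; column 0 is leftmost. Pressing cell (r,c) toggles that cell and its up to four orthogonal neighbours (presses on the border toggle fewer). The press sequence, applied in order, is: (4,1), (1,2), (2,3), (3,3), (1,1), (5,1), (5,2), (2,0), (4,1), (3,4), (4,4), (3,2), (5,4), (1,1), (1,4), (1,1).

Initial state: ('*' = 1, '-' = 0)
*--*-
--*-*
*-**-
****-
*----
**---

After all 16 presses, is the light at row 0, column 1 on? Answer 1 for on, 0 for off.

1

step 0: *--*-
--*-*
*-**-
****-
*----
**---
step 1: *--*-
--*-*
*-**-
*-**-
-**--
*----
step 2: *-**-
-*-**
*--*-
*-**-
-**--
*----
step 3: *-**-
-*--*
*-*-*
*-*--
-**--
*----
step 4: *-**-
-*--*
*-***
*--**
-***-
*----
step 5: ****-
*-*-*
*****
*--**
-***-
*----
step 6: ****-
*-*-*
*****
*--**
--**-
-**--
step 7: ****-
*-*-*
*****
*--**
---*-
---*-
step 8: ****-
--*-*
--***
---**
---*-
---*-
step 9: ****-
--*-*
--***
-*-**
****-
-*-*-
step 10: ****-
--*-*
--**-
-*---
*****
-*-*-
step 11: ****-
--*-*
--**-
-*--*
***--
-*-**
step 12: ****-
--*-*
---*-
--***
**---
-*-**
step 13: ****-
--*-*
---*-
--***
**--*
-*---
step 14: *-**-
**--*
-*-*-
--***
**--*
-*---
step 15: *-***
**-*-
-*-**
--***
**--*
-*---
step 16: *****
--**-
---**
--***
**--*
-*---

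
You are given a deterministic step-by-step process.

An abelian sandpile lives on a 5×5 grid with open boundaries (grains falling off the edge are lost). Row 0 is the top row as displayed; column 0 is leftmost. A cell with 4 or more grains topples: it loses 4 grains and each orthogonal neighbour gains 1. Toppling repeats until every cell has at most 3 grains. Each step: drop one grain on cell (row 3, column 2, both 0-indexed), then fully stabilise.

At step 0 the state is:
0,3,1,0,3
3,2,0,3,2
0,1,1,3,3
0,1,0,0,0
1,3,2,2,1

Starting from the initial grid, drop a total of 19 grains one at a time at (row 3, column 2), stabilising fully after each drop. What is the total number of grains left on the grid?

46

k=0  0,3,1,0,3
3,2,0,3,2
0,1,1,3,3
0,1,0,0,0
1,3,2,2,1
k=1  0,3,1,0,3
3,2,0,3,2
0,1,1,3,3
0,1,1,0,0
1,3,2,2,1
k=2  0,3,1,0,3
3,2,0,3,2
0,1,1,3,3
0,1,2,0,0
1,3,2,2,1
k=3  0,3,1,0,3
3,2,0,3,2
0,1,1,3,3
0,1,3,0,0
1,3,2,2,1
k=4  0,3,1,0,3
3,2,0,3,2
0,1,2,3,3
0,2,0,1,0
1,3,3,2,1
k=5  0,3,1,0,3
3,2,0,3,2
0,1,2,3,3
0,2,1,1,0
1,3,3,2,1
k=6  0,3,1,0,3
3,2,0,3,2
0,1,2,3,3
0,2,2,1,0
1,3,3,2,1
k=7  0,3,1,0,3
3,2,0,3,2
0,1,2,3,3
0,2,3,1,0
1,3,3,2,1
k=8  0,3,1,0,3
3,2,0,3,2
0,2,3,3,3
1,0,2,2,0
2,1,1,3,1
k=9  0,3,1,0,3
3,2,0,3,2
0,2,3,3,3
1,0,3,2,0
2,1,1,3,1
k=10  0,3,1,2,0
3,2,2,1,1
0,3,1,3,1
1,1,2,1,2
2,1,3,0,2
k=11  0,3,1,2,0
3,2,2,1,1
0,3,1,3,1
1,1,3,1,2
2,1,3,0,2
k=12  0,3,1,2,0
3,2,2,1,1
0,3,2,3,1
1,2,1,2,2
2,2,0,1,2
k=13  0,3,1,2,0
3,2,2,1,1
0,3,2,3,1
1,2,2,2,2
2,2,0,1,2
k=14  0,3,1,2,0
3,2,2,1,1
0,3,2,3,1
1,2,3,2,2
2,2,0,1,2
k=15  0,3,1,2,0
3,2,2,1,1
0,3,3,3,1
1,3,0,3,2
2,2,1,1,2
k=16  0,3,1,2,0
3,2,2,1,1
0,3,3,3,1
1,3,1,3,2
2,2,1,1,2
k=17  0,3,1,2,0
3,2,2,1,1
0,3,3,3,1
1,3,2,3,2
2,2,1,1,2
k=18  0,3,1,2,0
3,2,2,1,1
0,3,3,3,1
1,3,3,3,2
2,2,1,1,2
k=19  0,3,1,2,0
3,3,3,2,1
1,1,2,1,2
2,1,3,1,3
2,3,2,2,2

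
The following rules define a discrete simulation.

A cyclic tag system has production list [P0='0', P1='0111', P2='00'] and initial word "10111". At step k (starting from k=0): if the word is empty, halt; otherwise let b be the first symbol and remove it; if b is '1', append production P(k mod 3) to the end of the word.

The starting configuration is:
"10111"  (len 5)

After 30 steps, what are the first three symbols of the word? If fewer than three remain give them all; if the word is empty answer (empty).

110

0) "10111"  (len 5)
1) "01110"  (len 5)
2) "1110"  (len 4)
3) "11000"  (len 5)
4) "10000"  (len 5)
5) "00000111"  (len 8)
6) "0000111"  (len 7)
7) "000111"  (len 6)
8) "00111"  (len 5)
9) "0111"  (len 4)
10) "111"  (len 3)
11) "110111"  (len 6)
12) "1011100"  (len 7)
13) "0111000"  (len 7)
14) "111000"  (len 6)
15) "1100000"  (len 7)
16) "1000000"  (len 7)
17) "0000000111"  (len 10)
18) "000000111"  (len 9)
19) "00000111"  (len 8)
20) "0000111"  (len 7)
21) "000111"  (len 6)
22) "00111"  (len 5)
23) "0111"  (len 4)
24) "111"  (len 3)
25) "110"  (len 3)
26) "100111"  (len 6)
27) "0011100"  (len 7)
28) "011100"  (len 6)
29) "11100"  (len 5)
30) "110000"  (len 6)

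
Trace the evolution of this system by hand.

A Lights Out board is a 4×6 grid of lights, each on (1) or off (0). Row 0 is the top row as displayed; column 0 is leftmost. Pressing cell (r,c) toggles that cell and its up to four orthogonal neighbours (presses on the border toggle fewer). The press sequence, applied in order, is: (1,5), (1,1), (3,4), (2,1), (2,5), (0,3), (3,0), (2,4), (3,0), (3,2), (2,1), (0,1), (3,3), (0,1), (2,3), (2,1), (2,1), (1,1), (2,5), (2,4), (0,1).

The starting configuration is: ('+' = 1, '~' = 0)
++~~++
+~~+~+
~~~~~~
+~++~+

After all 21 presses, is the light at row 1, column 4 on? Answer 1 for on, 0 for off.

k=0  ++~~++
+~~+~+
~~~~~~
+~++~+
k=1  ++~~+~
+~~++~
~~~~~+
+~++~+
k=2  +~~~+~
~++++~
~+~~~+
+~++~+
k=3  +~~~+~
~++++~
~+~~++
+~+~+~
k=4  +~~~+~
~~+++~
+~+~++
+++~+~
k=5  +~~~+~
~~++++
+~+~~~
+++~++
k=6  +~++~~
~~+~++
+~+~~~
+++~++
k=7  +~++~~
~~+~++
~~+~~~
~~+~++
k=8  +~++~~
~~+~~+
~~++++
~~+~~+
k=9  +~++~~
~~+~~+
+~++++
+++~~+
k=10  +~++~~
~~+~~+
+~~+++
+~~+~+
k=11  +~++~~
~++~~+
~+++++
++~+~+
k=12  ~+~+~~
~~+~~+
~+++++
++~+~+
k=13  ~+~+~~
~~+~~+
~++~++
+++~++
k=14  +~++~~
~++~~+
~++~++
+++~++
k=15  +~++~~
~+++~+
~+~+~+
++++++
k=16  +~++~~
~~++~+
+~++~+
+~++++
k=17  +~++~~
~+++~+
~+~+~+
++++++
k=18  ++++~~
+~~+~+
~~~+~+
++++++
k=19  ++++~~
+~~+~~
~~~++~
+++++~
k=20  ++++~~
+~~++~
~~~~~+
++++~~
k=21  ~~~+~~
++~++~
~~~~~+
++++~~

1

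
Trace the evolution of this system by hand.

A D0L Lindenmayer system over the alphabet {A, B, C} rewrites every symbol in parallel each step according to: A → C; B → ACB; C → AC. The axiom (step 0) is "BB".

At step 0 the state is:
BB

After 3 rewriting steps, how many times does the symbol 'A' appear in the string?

8

step 0: BB
step 1: ACBACB
step 2: CACACBCACACB
step 3: ACCACCACACBACCACCACACB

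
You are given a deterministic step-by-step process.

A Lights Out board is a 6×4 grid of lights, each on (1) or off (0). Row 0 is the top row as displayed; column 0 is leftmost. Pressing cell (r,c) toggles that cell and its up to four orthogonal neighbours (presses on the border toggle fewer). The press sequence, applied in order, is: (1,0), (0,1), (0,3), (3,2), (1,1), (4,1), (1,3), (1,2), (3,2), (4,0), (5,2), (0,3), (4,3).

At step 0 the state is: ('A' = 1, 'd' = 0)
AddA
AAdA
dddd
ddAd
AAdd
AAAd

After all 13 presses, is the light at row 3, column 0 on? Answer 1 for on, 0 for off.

[0] AddA
AAdA
dddd
ddAd
AAdd
AAAd
[1] dddA
dddA
Addd
ddAd
AAdd
AAAd
[2] AAAA
dAdA
Addd
ddAd
AAdd
AAAd
[3] AAdd
dAdd
Addd
ddAd
AAdd
AAAd
[4] AAdd
dAdd
AdAd
dAdA
AAAd
AAAd
[5] Addd
AdAd
AAAd
dAdA
AAAd
AAAd
[6] Addd
AdAd
AAAd
dddA
dddd
AdAd
[7] AddA
AddA
AAAA
dddA
dddd
AdAd
[8] AdAA
AAAd
AAdA
dddA
dddd
AdAd
[9] AdAA
AAAd
AAAA
dAAd
ddAd
AdAd
[10] AdAA
AAAd
AAAA
AAAd
AAAd
ddAd
[11] AdAA
AAAd
AAAA
AAAd
AAdd
dAdA
[12] Addd
AAAA
AAAA
AAAd
AAdd
dAdA
[13] Addd
AAAA
AAAA
AAAA
AAAA
dAdd

1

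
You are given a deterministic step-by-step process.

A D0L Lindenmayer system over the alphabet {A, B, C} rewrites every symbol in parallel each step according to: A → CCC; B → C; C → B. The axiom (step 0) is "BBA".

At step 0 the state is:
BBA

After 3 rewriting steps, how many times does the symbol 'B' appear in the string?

step 0: BBA
step 1: CCCCC
step 2: BBBBB
step 3: CCCCC

0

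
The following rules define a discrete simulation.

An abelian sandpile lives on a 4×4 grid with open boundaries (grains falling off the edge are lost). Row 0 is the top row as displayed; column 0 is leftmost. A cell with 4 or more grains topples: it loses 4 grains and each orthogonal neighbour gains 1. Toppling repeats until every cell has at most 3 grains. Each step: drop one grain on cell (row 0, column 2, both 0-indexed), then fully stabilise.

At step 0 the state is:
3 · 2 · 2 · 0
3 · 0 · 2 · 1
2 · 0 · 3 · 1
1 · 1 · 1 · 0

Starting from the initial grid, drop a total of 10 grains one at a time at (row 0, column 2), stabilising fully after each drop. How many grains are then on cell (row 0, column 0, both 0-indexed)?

1

k=0  3 · 2 · 2 · 0
3 · 0 · 2 · 1
2 · 0 · 3 · 1
1 · 1 · 1 · 0
k=1  3 · 2 · 3 · 0
3 · 0 · 2 · 1
2 · 0 · 3 · 1
1 · 1 · 1 · 0
k=2  3 · 3 · 0 · 1
3 · 0 · 3 · 1
2 · 0 · 3 · 1
1 · 1 · 1 · 0
k=3  3 · 3 · 1 · 1
3 · 0 · 3 · 1
2 · 0 · 3 · 1
1 · 1 · 1 · 0
k=4  3 · 3 · 2 · 1
3 · 0 · 3 · 1
2 · 0 · 3 · 1
1 · 1 · 1 · 0
k=5  3 · 3 · 3 · 1
3 · 0 · 3 · 1
2 · 0 · 3 · 1
1 · 1 · 1 · 0
k=6  1 · 1 · 2 · 2
0 · 3 · 1 · 2
3 · 1 · 0 · 2
1 · 1 · 2 · 0
k=7  1 · 1 · 3 · 2
0 · 3 · 1 · 2
3 · 1 · 0 · 2
1 · 1 · 2 · 0
k=8  1 · 2 · 0 · 3
0 · 3 · 2 · 2
3 · 1 · 0 · 2
1 · 1 · 2 · 0
k=9  1 · 2 · 1 · 3
0 · 3 · 2 · 2
3 · 1 · 0 · 2
1 · 1 · 2 · 0
k=10  1 · 2 · 2 · 3
0 · 3 · 2 · 2
3 · 1 · 0 · 2
1 · 1 · 2 · 0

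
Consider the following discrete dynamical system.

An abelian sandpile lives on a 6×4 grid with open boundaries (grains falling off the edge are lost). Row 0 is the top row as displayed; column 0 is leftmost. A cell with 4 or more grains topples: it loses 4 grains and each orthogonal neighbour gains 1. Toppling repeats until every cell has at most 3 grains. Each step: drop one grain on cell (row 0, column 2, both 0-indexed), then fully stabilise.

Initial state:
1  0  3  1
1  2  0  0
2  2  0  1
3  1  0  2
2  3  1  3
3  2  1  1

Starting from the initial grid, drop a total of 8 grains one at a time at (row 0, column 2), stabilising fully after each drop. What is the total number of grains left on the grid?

41

t=0: 1  0  3  1
1  2  0  0
2  2  0  1
3  1  0  2
2  3  1  3
3  2  1  1
t=1: 1  1  0  2
1  2  1  0
2  2  0  1
3  1  0  2
2  3  1  3
3  2  1  1
t=2: 1  1  1  2
1  2  1  0
2  2  0  1
3  1  0  2
2  3  1  3
3  2  1  1
t=3: 1  1  2  2
1  2  1  0
2  2  0  1
3  1  0  2
2  3  1  3
3  2  1  1
t=4: 1  1  3  2
1  2  1  0
2  2  0  1
3  1  0  2
2  3  1  3
3  2  1  1
t=5: 1  2  0  3
1  2  2  0
2  2  0  1
3  1  0  2
2  3  1  3
3  2  1  1
t=6: 1  2  1  3
1  2  2  0
2  2  0  1
3  1  0  2
2  3  1  3
3  2  1  1
t=7: 1  2  2  3
1  2  2  0
2  2  0  1
3  1  0  2
2  3  1  3
3  2  1  1
t=8: 1  2  3  3
1  2  2  0
2  2  0  1
3  1  0  2
2  3  1  3
3  2  1  1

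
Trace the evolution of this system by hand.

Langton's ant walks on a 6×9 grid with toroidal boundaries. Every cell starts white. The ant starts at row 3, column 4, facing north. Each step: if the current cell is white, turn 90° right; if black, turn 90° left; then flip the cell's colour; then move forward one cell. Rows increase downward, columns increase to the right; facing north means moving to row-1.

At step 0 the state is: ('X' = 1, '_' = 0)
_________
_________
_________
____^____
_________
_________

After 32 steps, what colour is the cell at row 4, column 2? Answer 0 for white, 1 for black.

k=0  _________
_________
_________
____^____
_________
_________
k=1  _________
_________
_________
____X>___
_________
_________
k=2  _________
_________
_________
____XX___
_____v___
_________
k=3  _________
_________
_________
____XX___
____<X___
_________
k=4  _________
_________
_________
____^X___
____XX___
_________
k=5  _________
_________
_________
___<_X___
____XX___
_________
k=6  _________
_________
___^_____
___X_X___
____XX___
_________
k=7  _________
_________
___X>____
___X_X___
____XX___
_________
k=8  _________
_________
___XX____
___XvX___
____XX___
_________
k=9  _________
_________
___XX____
___<XX___
____XX___
_________
k=10  _________
_________
___XX____
____XX___
___vXX___
_________
k=11  _________
_________
___XX____
____XX___
__<XXX___
_________
k=12  _________
_________
___XX____
__^_XX___
__XXXX___
_________
k=13  _________
_________
___XX____
__X>XX___
__XXXX___
_________
k=14  _________
_________
___XX____
__XXXX___
__XvXX___
_________
k=15  _________
_________
___XX____
__XXXX___
__X_>X___
_________
k=16  _________
_________
___XX____
__XX^X___
__X__X___
_________
k=17  _________
_________
___XX____
__X<_X___
__X__X___
_________
k=18  _________
_________
___XX____
__X__X___
__Xv_X___
_________
k=19  _________
_________
___XX____
__X__X___
__<X_X___
_________
k=20  _________
_________
___XX____
__X__X___
___X_X___
__v______
k=21  _________
_________
___XX____
__X__X___
___X_X___
_<X______
k=22  _________
_________
___XX____
__X__X___
_^_X_X___
_XX______
k=23  _________
_________
___XX____
__X__X___
_X>X_X___
_XX______
k=24  _________
_________
___XX____
__X__X___
_XXX_X___
_Xv______
k=25  _________
_________
___XX____
__X__X___
_XXX_X___
_X_>_____
k=26  ___v_____
_________
___XX____
__X__X___
_XXX_X___
_X_X_____
k=27  __<X_____
_________
___XX____
__X__X___
_XXX_X___
_X_X_____
k=28  __XX_____
_________
___XX____
__X__X___
_XXX_X___
_X^X_____
k=29  __XX_____
_________
___XX____
__X__X___
_XXX_X___
_XX>_____
k=30  __XX_____
_________
___XX____
__X__X___
_XX^_X___
_XX______
k=31  __XX_____
_________
___XX____
__X__X___
_X<__X___
_XX______
k=32  __XX_____
_________
___XX____
__X__X___
_X___X___
_Xv______

0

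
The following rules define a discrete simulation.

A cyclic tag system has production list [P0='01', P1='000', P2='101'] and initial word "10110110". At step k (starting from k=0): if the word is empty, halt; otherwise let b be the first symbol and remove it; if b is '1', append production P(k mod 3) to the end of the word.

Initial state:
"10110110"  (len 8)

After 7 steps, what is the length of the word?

t=0: "10110110"  (len 8)
t=1: "011011001"  (len 9)
t=2: "11011001"  (len 8)
t=3: "1011001101"  (len 10)
t=4: "01100110101"  (len 11)
t=5: "1100110101"  (len 10)
t=6: "100110101101"  (len 12)
t=7: "0011010110101"  (len 13)

13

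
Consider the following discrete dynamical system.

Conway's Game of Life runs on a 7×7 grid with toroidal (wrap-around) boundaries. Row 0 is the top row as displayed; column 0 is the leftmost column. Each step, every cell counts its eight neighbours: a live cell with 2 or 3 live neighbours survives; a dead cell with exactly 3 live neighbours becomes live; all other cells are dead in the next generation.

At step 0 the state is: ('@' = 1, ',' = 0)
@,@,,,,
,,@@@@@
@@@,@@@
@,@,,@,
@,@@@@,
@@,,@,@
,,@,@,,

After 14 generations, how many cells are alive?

2

t=0: @,@,,,,
,,@@@@@
@@@,@@@
@,@,,@,
@,@@@@,
@@,,@,@
,,@,@,,
t=1: ,,@,,,@
,,,,,,,
,,,,,,,
,,,,,,,
,,@,,,,
@,,,,,@
,,@,,@@
t=2: ,,,,,@@
,,,,,,,
,,,,,,,
,,,,,,,
,,,,,,,
@@,,,@@
,@,,,@,
t=3: ,,,,,@@
,,,,,,,
,,,,,,,
,,,,,,,
@,,,,,@
@@,,,@@
,@,,@,,
t=4: ,,,,,@,
,,,,,,,
,,,,,,,
,,,,,,,
,@,,,@,
,@,,,@,
,@,,@,,
t=5: ,,,,,,,
,,,,,,,
,,,,,,,
,,,,,,,
,,,,,,,
@@@,@@,
,,,,@@,
t=6: ,,,,,,,
,,,,,,,
,,,,,,,
,,,,,,,
,@,,,,,
,@,@@@@
,@,@@@@
t=7: ,,,,@@,
,,,,,,,
,,,,,,,
,,,,,,,
@,@,@@,
,@,@,,@
,,,@,,@
t=8: ,,,,@@,
,,,,,,,
,,,,,,,
,,,,,,,
@@@@@@@
,@,@,,@
@,@@,,@
t=9: ,,,@@@@
,,,,,,,
,,,,,,,
@@@@@@@
,@,@@@@
,,,,,,,
@@@@,,@
t=10: ,@,@@@@
,,,,@@,
@@@@@@@
,@,,,,,
,@,,,,,
,,,,,,,
@@@@,,@
t=11: ,@,,,,,
,,,,,,,
@@@@,,@
,,,@@@@
,,,,,,,
,,,,,,,
,@,@,,@
t=12: @,@,,,,
,,,,,,,
@@@@,,@
,@,@@@@
,,,,@@,
,,,,,,,
@,@,,,,
t=13: ,,,,,,,
,,,@,,@
,@,@,,@
,@,,,,,
,,,@,,@
,,,,,,,
,,,,,,,
t=14: ,,,,,,,
@,@,,,,
,,,,,,,
,,,,,,,
,,,,,,,
,,,,,,,
,,,,,,,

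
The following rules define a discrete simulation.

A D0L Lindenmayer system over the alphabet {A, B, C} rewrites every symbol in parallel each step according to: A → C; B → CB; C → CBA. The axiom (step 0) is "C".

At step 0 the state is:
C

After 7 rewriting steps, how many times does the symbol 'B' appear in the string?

step 0: C
step 1: CBA
step 2: CBACBC
step 3: CBACBCCBACBCBA
step 4: CBACBCCBACBCBACBACBCCBACBCBACBC
step 5: CBACBCCBACBCBACBACBCCBACBCBACBCCBACBCCBACBCBACBACBCCBACBCBACBCCBACBCBA
step 6: CBACBCCBACBCBACBACBCCBACBCBACBCCBACBCCBACBCBACBACBCCBACBCB…BCCBACBCCBACBCBACBACBCCBACBCBACBCCBACBCBACBACBCCBACBCBACBC  (len 157)
step 7: CBACBCCBACBCBACBACBCCBACBCBACBCCBACBCCBACBCBACBACBCCBACBCB…BACBACBCCBACBCBACBCCBACBCCBACBCBACBACBCCBACBCBACBCCBACBCBA  (len 353)

126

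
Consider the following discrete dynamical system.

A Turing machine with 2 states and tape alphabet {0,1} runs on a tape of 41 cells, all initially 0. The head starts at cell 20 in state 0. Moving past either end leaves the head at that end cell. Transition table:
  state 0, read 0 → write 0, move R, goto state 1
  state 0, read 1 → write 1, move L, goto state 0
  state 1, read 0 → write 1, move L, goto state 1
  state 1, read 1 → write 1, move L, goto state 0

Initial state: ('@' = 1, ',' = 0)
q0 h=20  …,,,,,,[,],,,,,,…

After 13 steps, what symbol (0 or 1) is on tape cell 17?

k=0  q0 h=20  …,,,,,,[,],,,,,,…
k=1  q1 h=21  …,,,,,,[,],,,,,,…
k=2  q1 h=20  …,,,,,,[,]@,,,,,…
k=3  q1 h=19  …,,,,,,[,]@@,,,,…
k=4  q1 h=18  …,,,,,,[,]@@@,,,…
k=5  q1 h=17  …,,,,,,[,]@@@@,,…
k=6  q1 h=16  …,,,,,,[,]@@@@@,…
k=7  q1 h=15  …,,,,,,[,]@@@@@@…
k=8  q1 h=14  …,,,,,,[,]@@@@@@…
k=9  q1 h=13  …,,,,,,[,]@@@@@@…
k=10  q1 h=12  …,,,,,,[,]@@@@@@…
k=11  q1 h=11  …,,,,,,[,]@@@@@@…
k=12  q1 h=10  …,,,,,,[,]@@@@@@…
k=13  q1 h= 9  …,,,,,,[,]@@@@@@…

1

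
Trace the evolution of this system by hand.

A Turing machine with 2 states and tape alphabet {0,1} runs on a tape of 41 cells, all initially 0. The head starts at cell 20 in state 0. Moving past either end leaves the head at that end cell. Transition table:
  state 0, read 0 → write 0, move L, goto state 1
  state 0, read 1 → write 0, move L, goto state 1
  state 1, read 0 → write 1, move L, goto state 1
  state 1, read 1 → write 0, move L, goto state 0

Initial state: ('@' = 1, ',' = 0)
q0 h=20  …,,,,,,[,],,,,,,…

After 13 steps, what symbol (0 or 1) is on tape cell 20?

gen 0: q0 h=20  …,,,,,,[,],,,,,,…
gen 1: q1 h=19  …,,,,,,[,],,,,,,…
gen 2: q1 h=18  …,,,,,,[,]@,,,,,…
gen 3: q1 h=17  …,,,,,,[,]@@,,,,…
gen 4: q1 h=16  …,,,,,,[,]@@@,,,…
gen 5: q1 h=15  …,,,,,,[,]@@@@,,…
gen 6: q1 h=14  …,,,,,,[,]@@@@@,…
gen 7: q1 h=13  …,,,,,,[,]@@@@@@…
gen 8: q1 h=12  …,,,,,,[,]@@@@@@…
gen 9: q1 h=11  …,,,,,,[,]@@@@@@…
gen 10: q1 h=10  …,,,,,,[,]@@@@@@…
gen 11: q1 h= 9  …,,,,,,[,]@@@@@@…
gen 12: q1 h= 8  …,,,,,,[,]@@@@@@…
gen 13: q1 h= 7  …,,,,,,[,]@@@@@@…

0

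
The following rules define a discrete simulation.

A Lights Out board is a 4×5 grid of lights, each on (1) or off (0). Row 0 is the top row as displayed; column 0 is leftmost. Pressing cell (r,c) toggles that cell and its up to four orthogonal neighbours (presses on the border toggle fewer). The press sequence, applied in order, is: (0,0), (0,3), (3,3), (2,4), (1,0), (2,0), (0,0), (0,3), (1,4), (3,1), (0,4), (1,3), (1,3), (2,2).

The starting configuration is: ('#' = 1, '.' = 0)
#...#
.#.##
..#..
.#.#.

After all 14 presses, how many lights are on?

step 0: #...#
.#.##
..#..
.#.#.
step 1: .#..#
##.##
..#..
.#.#.
step 2: .###.
##..#
..#..
.#.#.
step 3: .###.
##..#
..##.
.##.#
step 4: .###.
##...
..#.#
.##..
step 5: ####.
.....
#.#.#
.##..
step 6: ####.
#....
.##.#
###..
step 7: ..##.
.....
.##.#
###..
step 8: ....#
...#.
.##.#
###..
step 9: .....
....#
.##..
###..
step 10: .....
....#
..#..
.....
step 11: ...##
.....
..#..
.....
step 12: ....#
..###
..##.
.....
step 13: ...##
.....
..#..
.....
step 14: ...##
..#..
.#.#.
..#..

6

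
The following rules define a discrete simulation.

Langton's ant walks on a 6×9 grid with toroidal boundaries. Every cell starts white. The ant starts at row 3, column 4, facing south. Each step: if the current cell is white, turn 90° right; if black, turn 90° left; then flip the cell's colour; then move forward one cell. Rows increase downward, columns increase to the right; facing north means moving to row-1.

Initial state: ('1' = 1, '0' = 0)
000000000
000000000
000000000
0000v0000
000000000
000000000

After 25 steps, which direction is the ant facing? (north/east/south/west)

west

step 0: 000000000
000000000
000000000
0000v0000
000000000
000000000
step 1: 000000000
000000000
000000000
000<10000
000000000
000000000
step 2: 000000000
000000000
000^00000
000110000
000000000
000000000
step 3: 000000000
000000000
0001>0000
000110000
000000000
000000000
step 4: 000000000
000000000
000110000
0001v0000
000000000
000000000
step 5: 000000000
000000000
000110000
00010>000
000000000
000000000
step 6: 000000000
000000000
000110000
000101000
00000v000
000000000
step 7: 000000000
000000000
000110000
000101000
0000<1000
000000000
step 8: 000000000
000000000
000110000
0001^1000
000011000
000000000
step 9: 000000000
000000000
000110000
00011>000
000011000
000000000
step 10: 000000000
000000000
00011^000
000110000
000011000
000000000
step 11: 000000000
000000000
000111>00
000110000
000011000
000000000
step 12: 000000000
000000000
000111100
000110v00
000011000
000000000
step 13: 000000000
000000000
000111100
00011<100
000011000
000000000
step 14: 000000000
000000000
00011^100
000111100
000011000
000000000
step 15: 000000000
000000000
0001<0100
000111100
000011000
000000000
step 16: 000000000
000000000
000100100
0001v1100
000011000
000000000
step 17: 000000000
000000000
000100100
00010>100
000011000
000000000
step 18: 000000000
000000000
00010^100
000100100
000011000
000000000
step 19: 000000000
000000000
000101>00
000100100
000011000
000000000
step 20: 000000000
000000^00
000101000
000100100
000011000
000000000
step 21: 000000000
0000001>0
000101000
000100100
000011000
000000000
step 22: 000000000
000000110
0001010v0
000100100
000011000
000000000
step 23: 000000000
000000110
000101<10
000100100
000011000
000000000
step 24: 000000000
000000^10
000101110
000100100
000011000
000000000
step 25: 000000000
00000<010
000101110
000100100
000011000
000000000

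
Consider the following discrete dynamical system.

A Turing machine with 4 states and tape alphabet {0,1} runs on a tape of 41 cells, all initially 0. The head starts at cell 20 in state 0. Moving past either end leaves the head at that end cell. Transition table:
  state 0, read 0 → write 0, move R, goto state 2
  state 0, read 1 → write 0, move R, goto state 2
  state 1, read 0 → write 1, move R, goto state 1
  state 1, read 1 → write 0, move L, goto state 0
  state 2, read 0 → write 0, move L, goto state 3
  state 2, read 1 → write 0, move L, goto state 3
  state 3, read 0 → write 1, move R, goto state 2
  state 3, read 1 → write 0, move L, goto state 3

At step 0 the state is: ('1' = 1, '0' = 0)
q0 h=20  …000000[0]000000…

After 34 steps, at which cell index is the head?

step 0: q0 h=20  …000000[0]000000…
step 1: q2 h=21  …000000[0]000000…
step 2: q3 h=20  …000000[0]000000…
step 3: q2 h=21  …000001[0]000000…
step 4: q3 h=20  …000000[1]000000…
step 5: q3 h=19  …000000[0]000000…
step 6: q2 h=20  …000001[0]000000…
step 7: q3 h=19  …000000[1]000000…
step 8: q3 h=18  …000000[0]000000…
step 9: q2 h=19  …000001[0]000000…
step 10: q3 h=18  …000000[1]000000…
step 11: q3 h=17  …000000[0]000000…
step 12: q2 h=18  …000001[0]000000…
step 13: q3 h=17  …000000[1]000000…
step 14: q3 h=16  …000000[0]000000…
step 15: q2 h=17  …000001[0]000000…
step 16: q3 h=16  …000000[1]000000…
step 17: q3 h=15  …000000[0]000000…
step 18: q2 h=16  …000001[0]000000…
step 19: q3 h=15  …000000[1]000000…
step 20: q3 h=14  …000000[0]000000…
step 21: q2 h=15  …000001[0]000000…
step 22: q3 h=14  …000000[1]000000…
step 23: q3 h=13  …000000[0]000000…
step 24: q2 h=14  …000001[0]000000…
step 25: q3 h=13  …000000[1]000000…
step 26: q3 h=12  …000000[0]000000…
step 27: q2 h=13  …000001[0]000000…
step 28: q3 h=12  …000000[1]000000…
step 29: q3 h=11  …000000[0]000000…
step 30: q2 h=12  …000001[0]000000…
step 31: q3 h=11  …000000[1]000000…
step 32: q3 h=10  …000000[0]000000…
step 33: q2 h=11  …000001[0]000000…
step 34: q3 h=10  …000000[1]000000…

10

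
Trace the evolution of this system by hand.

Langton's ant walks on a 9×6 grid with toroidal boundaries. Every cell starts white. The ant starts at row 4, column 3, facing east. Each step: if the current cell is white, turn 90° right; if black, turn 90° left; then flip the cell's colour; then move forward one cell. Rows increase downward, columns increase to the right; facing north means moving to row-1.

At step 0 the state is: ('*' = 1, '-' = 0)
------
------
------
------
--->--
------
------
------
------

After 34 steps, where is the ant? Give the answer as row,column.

3,0

step 0: ------
------
------
------
--->--
------
------
------
------
step 1: ------
------
------
------
---*--
---v--
------
------
------
step 2: ------
------
------
------
---*--
--<*--
------
------
------
step 3: ------
------
------
------
--^*--
--**--
------
------
------
step 4: ------
------
------
------
--*>--
--**--
------
------
------
step 5: ------
------
------
---^--
--*---
--**--
------
------
------
step 6: ------
------
------
---*>-
--*---
--**--
------
------
------
step 7: ------
------
------
---**-
--*-v-
--**--
------
------
------
step 8: ------
------
------
---**-
--*<*-
--**--
------
------
------
step 9: ------
------
------
---^*-
--***-
--**--
------
------
------
step 10: ------
------
------
--<-*-
--***-
--**--
------
------
------
step 11: ------
------
--^---
--*-*-
--***-
--**--
------
------
------
step 12: ------
------
--*>--
--*-*-
--***-
--**--
------
------
------
step 13: ------
------
--**--
--*v*-
--***-
--**--
------
------
------
step 14: ------
------
--**--
--<**-
--***-
--**--
------
------
------
step 15: ------
------
--**--
---**-
--v**-
--**--
------
------
------
step 16: ------
------
--**--
---**-
--->*-
--**--
------
------
------
step 17: ------
------
--**--
---^*-
----*-
--**--
------
------
------
step 18: ------
------
--**--
--<-*-
----*-
--**--
------
------
------
step 19: ------
------
--^*--
--*-*-
----*-
--**--
------
------
------
step 20: ------
------
-<-*--
--*-*-
----*-
--**--
------
------
------
step 21: ------
-^----
-*-*--
--*-*-
----*-
--**--
------
------
------
step 22: ------
-*>---
-*-*--
--*-*-
----*-
--**--
------
------
------
step 23: ------
-**---
-*v*--
--*-*-
----*-
--**--
------
------
------
step 24: ------
-**---
-<**--
--*-*-
----*-
--**--
------
------
------
step 25: ------
-**---
--**--
-v*-*-
----*-
--**--
------
------
------
step 26: ------
-**---
--**--
<**-*-
----*-
--**--
------
------
------
step 27: ------
-**---
^-**--
***-*-
----*-
--**--
------
------
------
step 28: ------
-**---
*>**--
***-*-
----*-
--**--
------
------
------
step 29: ------
-**---
****--
*v*-*-
----*-
--**--
------
------
------
step 30: ------
-**---
****--
*->-*-
----*-
--**--
------
------
------
step 31: ------
-**---
**^*--
*---*-
----*-
--**--
------
------
------
step 32: ------
-**---
*<-*--
*---*-
----*-
--**--
------
------
------
step 33: ------
-**---
*--*--
*v--*-
----*-
--**--
------
------
------
step 34: ------
-**---
*--*--
<*--*-
----*-
--**--
------
------
------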